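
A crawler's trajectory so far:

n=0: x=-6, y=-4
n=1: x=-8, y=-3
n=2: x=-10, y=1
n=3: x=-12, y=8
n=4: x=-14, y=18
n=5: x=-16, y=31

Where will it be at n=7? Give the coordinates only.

Taking differences between consecutive positions: (-2, +1), (-2, +4), (-2, +7), (-2, +10), (-2, +13). These grow by (+0, +3) each step.
step 6: x=-16, y=31 + (-2, +16) → x=-18, y=47
step 7: x=-18, y=47 + (-2, +19) → x=-20, y=66

x=-20, y=66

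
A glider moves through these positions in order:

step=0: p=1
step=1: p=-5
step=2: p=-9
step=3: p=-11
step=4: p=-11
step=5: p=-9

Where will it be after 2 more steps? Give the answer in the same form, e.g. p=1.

Taking differences between consecutive positions: -6, -4, -2, +0, +2. These grow by +2 each step.
step 6: -9 + 4 → p=-5
step 7: -5 + 6 → p=1

p=1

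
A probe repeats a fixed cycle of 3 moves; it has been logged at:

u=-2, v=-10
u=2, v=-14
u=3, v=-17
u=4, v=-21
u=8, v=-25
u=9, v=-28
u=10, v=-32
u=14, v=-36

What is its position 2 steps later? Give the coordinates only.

The moves between consecutive positions are (+4,-4), (+1,-3), (+1,-4), (+4,-4), (+1,-3), (+1,-4), (+4,-4); they repeat the 3-cycle [(+4,-4), (+1,-3), (+1,-4)].
step 8: apply (+1,-3) → u=15, v=-39
step 9: apply (+1,-4) → u=16, v=-43

u=16, v=-43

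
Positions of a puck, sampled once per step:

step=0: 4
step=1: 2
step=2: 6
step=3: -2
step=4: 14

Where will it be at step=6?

46

Consecutive displacements -2, +4, -8, +16 scale by a factor of -2 each step.
step 5: 14 − 32 → -18
step 6: -18 + 64 → 46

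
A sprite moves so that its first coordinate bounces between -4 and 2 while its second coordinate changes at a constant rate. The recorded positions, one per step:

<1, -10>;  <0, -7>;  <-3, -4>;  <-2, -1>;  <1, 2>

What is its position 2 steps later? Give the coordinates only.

The first coordinate travels 3 per step and bounces off the walls at -4 and 2.
  step 5: 1 → 0
  step 6: 0 → -3
The second coordinate changes by +3 each step: at step 6 it is 8.

<-3, 8>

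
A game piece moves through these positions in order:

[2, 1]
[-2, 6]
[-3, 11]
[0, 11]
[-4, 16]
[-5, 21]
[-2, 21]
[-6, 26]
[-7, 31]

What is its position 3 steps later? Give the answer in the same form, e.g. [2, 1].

Step-to-step displacements: [-4, +5], [-1, +5], [+3, +0], [-4, +5], [-1, +5], [+3, +0], [-4, +5], [-1, +5] — a repeating cycle of length 3.
step 9: apply [+3, +0] → [-4, 31]
step 10: apply [-4, +5] → [-8, 36]
step 11: apply [-1, +5] → [-9, 41]

[-9, 41]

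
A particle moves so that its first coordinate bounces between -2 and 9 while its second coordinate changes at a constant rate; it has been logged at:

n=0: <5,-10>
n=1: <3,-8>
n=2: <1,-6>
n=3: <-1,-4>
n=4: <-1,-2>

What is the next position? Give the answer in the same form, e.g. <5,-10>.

The first coordinate reflects between -2 and 9, moving 2 per step.
  step 5: -1 → 1
The second coordinate changes by +2 each step: at step 5 it is 0.

<1,0>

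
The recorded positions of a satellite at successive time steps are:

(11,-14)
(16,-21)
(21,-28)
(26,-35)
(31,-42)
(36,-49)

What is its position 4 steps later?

Constant displacement of (+5,-7) per step.
step 6: (36,-49) + (+5,-7) → (41,-56)
step 7: (41,-56) + (+5,-7) → (46,-63)
step 8: (46,-63) + (+5,-7) → (51,-70)
step 9: (51,-70) + (+5,-7) → (56,-77)

(56,-77)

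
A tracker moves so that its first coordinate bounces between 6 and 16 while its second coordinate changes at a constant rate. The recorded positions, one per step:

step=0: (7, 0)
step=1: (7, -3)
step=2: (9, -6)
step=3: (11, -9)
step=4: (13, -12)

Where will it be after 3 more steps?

(13, -21)

The first coordinate travels 2 per step and bounces off the walls at 6 and 16.
  step 5: 13 → 15
  step 6: 15 → 15
  step 7: 15 → 13
The second coordinate changes by -3 each step: at step 7 it is -21.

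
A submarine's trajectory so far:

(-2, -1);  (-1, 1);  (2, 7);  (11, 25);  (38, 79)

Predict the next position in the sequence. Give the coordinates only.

Step-to-step displacements: (+1, +2), (+3, +6), (+9, +18), (+27, +54); each is 3× the previous.
step 5: (38, 79) + (+81, +162) → (119, 241)

(119, 241)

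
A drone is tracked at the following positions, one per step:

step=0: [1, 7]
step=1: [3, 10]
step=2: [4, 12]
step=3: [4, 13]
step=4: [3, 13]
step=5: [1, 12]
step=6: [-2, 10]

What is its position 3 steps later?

Successive displacements: [+2, +3], [+1, +2], [+0, +1], [-1, +0], [-2, -1], [-3, -2] — each changes by [-1, -1].
step 7: [-2, 10] + [-4, -3] → [-6, 7]
step 8: [-6, 7] + [-5, -4] → [-11, 3]
step 9: [-11, 3] + [-6, -5] → [-17, -2]

[-17, -2]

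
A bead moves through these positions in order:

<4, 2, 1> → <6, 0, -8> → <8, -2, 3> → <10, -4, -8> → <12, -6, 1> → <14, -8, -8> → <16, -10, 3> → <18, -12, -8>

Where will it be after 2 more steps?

<22, -16, -8>

The first coordinate changes by +2 each step, so at step 9 it is 4 + 9·(2) = 22.
The second coordinate changes by -2 each step, so at step 9 it is 2 + 9·(-2) = -16.
The third coordinate repeats the cycle [1, -8, 3, -8] with period 4; step 9 mod 4 = 1, giving -8.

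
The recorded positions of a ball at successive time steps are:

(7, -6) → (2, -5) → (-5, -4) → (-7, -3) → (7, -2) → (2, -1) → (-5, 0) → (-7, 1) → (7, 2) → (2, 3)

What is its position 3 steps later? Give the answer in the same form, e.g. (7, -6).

The first coordinate repeats the cycle [7, 2, -5, -7] with period 4; step 12 mod 4 = 0, giving 7.
The second coordinate changes by +1 each step, so at step 12 it is -6 + 12·(1) = 6.

(7, 6)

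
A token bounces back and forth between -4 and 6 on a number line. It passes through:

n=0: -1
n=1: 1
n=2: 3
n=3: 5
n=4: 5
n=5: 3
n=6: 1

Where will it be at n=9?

-3

The value travels 2 per step and bounces off the walls at -4 and 6.
  step 7: 1 → -1
  step 8: -1 → -3
  step 9: -3 → -3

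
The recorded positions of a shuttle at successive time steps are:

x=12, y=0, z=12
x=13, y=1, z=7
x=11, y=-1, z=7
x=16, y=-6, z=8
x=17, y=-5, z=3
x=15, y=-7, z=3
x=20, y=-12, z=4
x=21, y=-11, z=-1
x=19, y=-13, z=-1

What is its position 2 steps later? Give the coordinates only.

x=25, y=-17, z=-5

Step-to-step displacements: (+1, +1, -5), (-2, -2, +0), (+5, -5, +1), (+1, +1, -5), (-2, -2, +0), (+5, -5, +1), (+1, +1, -5), (-2, -2, +0) — a repeating cycle of length 3.
step 9: apply (+5, -5, +1) → x=24, y=-18, z=0
step 10: apply (+1, +1, -5) → x=25, y=-17, z=-5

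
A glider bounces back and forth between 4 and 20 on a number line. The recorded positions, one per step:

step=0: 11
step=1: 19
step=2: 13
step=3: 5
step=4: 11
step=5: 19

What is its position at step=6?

13

The value reflects between 4 and 20, moving 8 per step.
  step 6: 19 → 13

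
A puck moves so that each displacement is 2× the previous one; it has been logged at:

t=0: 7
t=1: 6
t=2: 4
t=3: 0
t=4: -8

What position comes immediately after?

-24

Step-to-step displacements: -1, -2, -4, -8; each is 2× the previous.
step 5: -8 − 16 → -24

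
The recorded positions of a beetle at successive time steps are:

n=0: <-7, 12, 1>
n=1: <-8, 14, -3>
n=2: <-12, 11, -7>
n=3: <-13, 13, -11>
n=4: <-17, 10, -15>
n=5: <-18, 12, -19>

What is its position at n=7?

<-23, 11, -27>

Step-to-step displacements: <-1, +2, -4>, <-4, -3, -4>, <-1, +2, -4>, <-4, -3, -4>, <-1, +2, -4> — a repeating cycle of length 2.
step 6: apply <-4, -3, -4> → <-22, 9, -23>
step 7: apply <-1, +2, -4> → <-23, 11, -27>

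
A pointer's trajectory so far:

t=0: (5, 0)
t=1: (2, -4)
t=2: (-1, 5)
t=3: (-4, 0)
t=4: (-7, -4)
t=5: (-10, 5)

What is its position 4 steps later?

The first coordinate changes by -3 each step, so at step 9 it is 5 + 9·(-3) = -22.
The second coordinate repeats the cycle [0, -4, 5] with period 3; step 9 mod 3 = 0, giving 0.

(-22, 0)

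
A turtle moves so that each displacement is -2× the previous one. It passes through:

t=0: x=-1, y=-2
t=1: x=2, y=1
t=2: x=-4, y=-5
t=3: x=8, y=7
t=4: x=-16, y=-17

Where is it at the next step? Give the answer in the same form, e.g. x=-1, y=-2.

x=32, y=31

Consecutive displacements (+3, +3), (-6, -6), (+12, +12), (-24, -24) scale by a factor of -2 each step.
step 5: x=-16, y=-17 + (+48, +48) → x=32, y=31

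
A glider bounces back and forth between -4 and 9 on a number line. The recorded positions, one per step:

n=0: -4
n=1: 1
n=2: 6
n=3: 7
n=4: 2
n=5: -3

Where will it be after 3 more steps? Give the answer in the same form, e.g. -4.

The value travels 5 per step and bounces off the walls at -4 and 9.
  step 6: -3 → 0
  step 7: 0 → 5
  step 8: 5 → 8

8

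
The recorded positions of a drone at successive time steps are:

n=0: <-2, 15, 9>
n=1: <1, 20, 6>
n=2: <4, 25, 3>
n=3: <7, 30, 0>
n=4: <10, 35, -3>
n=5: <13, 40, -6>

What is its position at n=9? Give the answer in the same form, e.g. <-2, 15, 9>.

<25, 60, -18>

The position changes by <+3, +5, -3> every step.
step 6: <13, 40, -6> + <+3, +5, -3> → <16, 45, -9>
step 7: <16, 45, -9> + <+3, +5, -3> → <19, 50, -12>
step 8: <19, 50, -12> + <+3, +5, -3> → <22, 55, -15>
step 9: <22, 55, -15> + <+3, +5, -3> → <25, 60, -18>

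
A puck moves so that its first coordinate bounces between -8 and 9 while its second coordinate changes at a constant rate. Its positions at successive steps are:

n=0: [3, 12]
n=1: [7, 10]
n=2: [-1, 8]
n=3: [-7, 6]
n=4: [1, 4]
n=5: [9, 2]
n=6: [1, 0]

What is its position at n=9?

The first coordinate travels 8 per step and bounces off the walls at -8 and 9.
  step 7: 1 → -7
  step 8: -7 → -1
  step 9: -1 → 7
The second coordinate changes by -2 each step: at step 9 it is -6.

[7, -6]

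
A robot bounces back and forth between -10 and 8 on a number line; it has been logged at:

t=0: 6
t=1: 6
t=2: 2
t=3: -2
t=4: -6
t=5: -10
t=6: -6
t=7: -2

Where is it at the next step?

The value travels 4 per step and bounces off the walls at -10 and 8.
  step 8: -2 → 2

2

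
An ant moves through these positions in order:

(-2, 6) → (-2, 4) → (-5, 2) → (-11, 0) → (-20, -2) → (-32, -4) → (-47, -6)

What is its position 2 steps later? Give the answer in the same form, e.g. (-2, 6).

Taking differences between consecutive positions: (+0, -2), (-3, -2), (-6, -2), (-9, -2), (-12, -2), (-15, -2). These grow by (-3, +0) each step.
step 7: (-47, -6) + (-18, -2) → (-65, -8)
step 8: (-65, -8) + (-21, -2) → (-86, -10)

(-86, -10)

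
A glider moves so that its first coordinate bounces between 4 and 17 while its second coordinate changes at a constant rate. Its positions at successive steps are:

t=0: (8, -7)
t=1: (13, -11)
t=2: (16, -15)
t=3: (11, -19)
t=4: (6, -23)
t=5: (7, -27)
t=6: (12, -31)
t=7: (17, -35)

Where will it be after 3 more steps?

(6, -47)

The first coordinate reflects between 4 and 17, moving 5 per step.
  step 8: 17 → 12
  step 9: 12 → 7
  step 10: 7 → 6
The second coordinate changes by -4 each step: at step 10 it is -47.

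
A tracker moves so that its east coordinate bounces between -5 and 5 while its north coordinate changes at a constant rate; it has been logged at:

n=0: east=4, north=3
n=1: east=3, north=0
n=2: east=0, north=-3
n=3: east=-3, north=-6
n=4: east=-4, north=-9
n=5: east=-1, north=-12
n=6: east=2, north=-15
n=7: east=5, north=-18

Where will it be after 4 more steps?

The east coordinate reflects between -5 and 5, moving 3 per step.
  step 8: 5 → 2
  step 9: 2 → -1
  step 10: -1 → -4
  step 11: -4 → -3
The north coordinate changes by -3 each step: at step 11 it is -30.

east=-3, north=-30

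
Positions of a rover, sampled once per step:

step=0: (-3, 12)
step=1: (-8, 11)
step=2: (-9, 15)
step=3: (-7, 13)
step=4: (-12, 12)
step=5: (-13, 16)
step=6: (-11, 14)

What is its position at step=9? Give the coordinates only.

Differencing gives (-5, -1), (-1, +4), (+2, -2), (-5, -1), (-1, +4), (+2, -2). This is the pattern (-5, -1), (-1, +4), (+2, -2) repeated.
step 7: apply (-5, -1) → (-16, 13)
step 8: apply (-1, +4) → (-17, 17)
step 9: apply (+2, -2) → (-15, 15)

(-15, 15)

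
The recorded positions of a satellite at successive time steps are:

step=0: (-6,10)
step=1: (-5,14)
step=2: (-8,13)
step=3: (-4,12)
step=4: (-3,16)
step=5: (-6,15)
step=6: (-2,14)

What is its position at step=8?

(-4,17)

Step-to-step displacements: (+1,+4), (-3,-1), (+4,-1), (+1,+4), (-3,-1), (+4,-1) — a repeating cycle of length 3.
step 7: apply (+1,+4) → (-1,18)
step 8: apply (-3,-1) → (-4,17)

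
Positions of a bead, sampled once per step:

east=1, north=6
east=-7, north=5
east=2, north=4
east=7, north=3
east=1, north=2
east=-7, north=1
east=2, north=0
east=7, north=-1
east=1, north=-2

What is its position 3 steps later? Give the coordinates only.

east=7, north=-5

The east coordinate repeats the cycle [1, -7, 2, 7] with period 4; step 11 mod 4 = 3, giving 7.
The north coordinate changes by -1 each step, so at step 11 it is 6 + 11·(-1) = -5.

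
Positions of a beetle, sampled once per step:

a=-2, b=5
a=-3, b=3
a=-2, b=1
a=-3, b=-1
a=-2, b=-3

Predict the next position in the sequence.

A: cycles through -2, -3 every 2 steps. Step 5 lands at position 1 of the cycle → -3.
B: linear, -2 per step → -5 at step 5.

a=-3, b=-5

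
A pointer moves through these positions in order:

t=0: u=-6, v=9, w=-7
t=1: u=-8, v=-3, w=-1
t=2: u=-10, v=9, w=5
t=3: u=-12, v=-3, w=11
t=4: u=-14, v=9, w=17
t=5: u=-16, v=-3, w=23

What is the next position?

The u coordinate changes by -2 each step, so at step 6 it is -6 + 6·(-2) = -18.
The v coordinate repeats the cycle [9, -3] with period 2; step 6 mod 2 = 0, giving 9.
The w coordinate changes by +6 each step, so at step 6 it is -7 + 6·(6) = 29.

u=-18, v=9, w=29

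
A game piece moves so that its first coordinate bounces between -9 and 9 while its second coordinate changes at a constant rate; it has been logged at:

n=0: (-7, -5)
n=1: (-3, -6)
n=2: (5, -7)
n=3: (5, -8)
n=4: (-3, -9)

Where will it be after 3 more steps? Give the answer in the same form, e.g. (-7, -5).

(9, -12)

The first coordinate reflects between -9 and 9, moving 8 per step.
  step 5: -3 → -7
  step 6: -7 → 1
  step 7: 1 → 9
The second coordinate changes by -1 each step: at step 7 it is -12.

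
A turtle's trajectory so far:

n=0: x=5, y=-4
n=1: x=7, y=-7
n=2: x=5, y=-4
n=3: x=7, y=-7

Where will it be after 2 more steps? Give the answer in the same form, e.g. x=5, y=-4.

x=7, y=-7

The jumps are (+2, -3), (-2, +3), (+2, -3) — a geometric progression with ratio -1.
step 4: x=7, y=-7 + (-2, +3) → x=5, y=-4
step 5: x=5, y=-4 + (+2, -3) → x=7, y=-7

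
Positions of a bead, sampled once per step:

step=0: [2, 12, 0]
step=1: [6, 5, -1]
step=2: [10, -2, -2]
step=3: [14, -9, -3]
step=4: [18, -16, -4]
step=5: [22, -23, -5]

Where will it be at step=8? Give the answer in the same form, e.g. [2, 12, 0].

[34, -44, -8]

Each step adds [+4, -7, -1] to the position.
step 6: [22, -23, -5] + [+4, -7, -1] → [26, -30, -6]
step 7: [26, -30, -6] + [+4, -7, -1] → [30, -37, -7]
step 8: [30, -37, -7] + [+4, -7, -1] → [34, -44, -8]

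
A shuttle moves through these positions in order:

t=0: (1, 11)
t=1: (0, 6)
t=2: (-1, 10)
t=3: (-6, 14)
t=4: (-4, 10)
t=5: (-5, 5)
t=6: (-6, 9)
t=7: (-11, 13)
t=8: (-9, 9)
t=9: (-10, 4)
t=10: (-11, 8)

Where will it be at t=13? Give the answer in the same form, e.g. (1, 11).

(-15, 3)

The moves between consecutive positions are (-1, -5), (-1, +4), (-5, +4), (+2, -4), (-1, -5), (-1, +4), (-5, +4), (+2, -4), (-1, -5), (-1, +4); they repeat the 4-cycle [(-1, -5), (-1, +4), (-5, +4), (+2, -4)].
step 11: apply (-5, +4) → (-16, 12)
step 12: apply (+2, -4) → (-14, 8)
step 13: apply (-1, -5) → (-15, 3)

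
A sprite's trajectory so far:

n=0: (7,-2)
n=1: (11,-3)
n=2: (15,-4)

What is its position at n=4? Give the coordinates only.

The position changes by (+4,-1) every step.
step 3: (15,-4) + (+4,-1) → (19,-5)
step 4: (19,-5) + (+4,-1) → (23,-6)

(23,-6)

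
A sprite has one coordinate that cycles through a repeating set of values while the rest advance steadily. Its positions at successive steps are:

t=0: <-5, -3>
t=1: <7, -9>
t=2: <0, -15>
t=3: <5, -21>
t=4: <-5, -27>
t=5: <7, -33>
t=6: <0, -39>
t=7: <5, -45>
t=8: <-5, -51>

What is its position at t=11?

First: cycles through -5, 7, 0, 5 every 4 steps. Step 11 lands at position 3 of the cycle → 5.
Second: linear, -6 per step → -69 at step 11.

<5, -69>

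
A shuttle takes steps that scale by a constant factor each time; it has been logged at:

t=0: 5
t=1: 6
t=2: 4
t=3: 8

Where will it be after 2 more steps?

Consecutive displacements +1, -2, +4 scale by a factor of -2 each step.
step 4: 8 − 8 → 0
step 5: 0 + 16 → 16

16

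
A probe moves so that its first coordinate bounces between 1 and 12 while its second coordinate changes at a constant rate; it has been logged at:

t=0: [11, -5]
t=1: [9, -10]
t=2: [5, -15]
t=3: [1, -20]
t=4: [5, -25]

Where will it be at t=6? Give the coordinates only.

[11, -35]

The first coordinate travels 4 per step and bounces off the walls at 1 and 12.
  step 5: 5 → 9
  step 6: 9 → 11
The second coordinate changes by -5 each step: at step 6 it is -35.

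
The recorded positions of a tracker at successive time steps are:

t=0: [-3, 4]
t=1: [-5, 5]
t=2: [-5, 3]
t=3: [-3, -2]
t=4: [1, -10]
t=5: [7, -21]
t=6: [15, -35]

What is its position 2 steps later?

[37, -72]

Taking differences between consecutive positions: [-2, +1], [+0, -2], [+2, -5], [+4, -8], [+6, -11], [+8, -14]. These grow by [+2, -3] each step.
step 7: [15, -35] + [+10, -17] → [25, -52]
step 8: [25, -52] + [+12, -20] → [37, -72]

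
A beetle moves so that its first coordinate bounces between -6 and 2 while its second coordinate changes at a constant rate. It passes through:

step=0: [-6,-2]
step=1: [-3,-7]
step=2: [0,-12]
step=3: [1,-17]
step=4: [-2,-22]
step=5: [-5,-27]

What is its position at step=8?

The first coordinate reflects between -6 and 2, moving 3 per step.
  step 6: -5 → -4
  step 7: -4 → -1
  step 8: -1 → 2
The second coordinate changes by -5 each step: at step 8 it is -42.

[2,-42]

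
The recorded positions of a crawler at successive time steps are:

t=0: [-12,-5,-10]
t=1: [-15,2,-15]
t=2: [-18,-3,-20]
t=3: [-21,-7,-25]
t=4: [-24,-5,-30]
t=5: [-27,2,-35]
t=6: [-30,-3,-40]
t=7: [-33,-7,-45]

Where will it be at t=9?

[-39,2,-55]

The first coordinate changes by -3 each step, so at step 9 it is -12 + 9·(-3) = -39.
The second coordinate repeats the cycle [-5, 2, -3, -7] with period 4; step 9 mod 4 = 1, giving 2.
The third coordinate changes by -5 each step, so at step 9 it is -10 + 9·(-5) = -55.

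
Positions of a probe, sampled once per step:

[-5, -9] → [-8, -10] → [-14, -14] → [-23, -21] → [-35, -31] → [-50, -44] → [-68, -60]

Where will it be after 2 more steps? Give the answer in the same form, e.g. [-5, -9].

Successive displacements: [-3, -1], [-6, -4], [-9, -7], [-12, -10], [-15, -13], [-18, -16] — each changes by [-3, -3].
step 7: [-68, -60] + [-21, -19] → [-89, -79]
step 8: [-89, -79] + [-24, -22] → [-113, -101]

[-113, -101]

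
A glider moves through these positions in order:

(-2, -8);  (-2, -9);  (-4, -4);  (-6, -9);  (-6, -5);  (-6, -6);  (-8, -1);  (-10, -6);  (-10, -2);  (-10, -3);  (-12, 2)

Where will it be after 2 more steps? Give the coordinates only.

(-14, 1)

Differencing gives (+0, -1), (-2, +5), (-2, -5), (+0, +4), (+0, -1), (-2, +5), (-2, -5), (+0, +4), (+0, -1), (-2, +5). This is the pattern (+0, -1), (-2, +5), (-2, -5), (+0, +4) repeated.
step 11: apply (-2, -5) → (-14, -3)
step 12: apply (+0, +4) → (-14, 1)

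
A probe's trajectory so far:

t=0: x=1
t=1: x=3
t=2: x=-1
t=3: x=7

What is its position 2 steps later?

x=23

The jumps are +2, -4, +8 — a geometric progression with ratio -2.
step 4: 7 − 16 → x=-9
step 5: -9 + 32 → x=23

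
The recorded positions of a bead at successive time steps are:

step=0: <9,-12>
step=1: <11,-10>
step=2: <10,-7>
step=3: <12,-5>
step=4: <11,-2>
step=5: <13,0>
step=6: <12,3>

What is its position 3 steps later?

The moves between consecutive positions are <+2,+2>, <-1,+3>, <+2,+2>, <-1,+3>, <+2,+2>, <-1,+3>; they repeat the 2-cycle [<+2,+2>, <-1,+3>].
step 7: apply <+2,+2> → <14,5>
step 8: apply <-1,+3> → <13,8>
step 9: apply <+2,+2> → <15,10>

<15,10>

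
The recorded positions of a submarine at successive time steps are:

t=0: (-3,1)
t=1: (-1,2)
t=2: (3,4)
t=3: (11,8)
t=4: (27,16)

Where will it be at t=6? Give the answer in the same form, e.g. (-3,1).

(123,64)

The jumps are (+2,+1), (+4,+2), (+8,+4), (+16,+8) — a geometric progression with ratio 2.
step 5: (27,16) + (+32,+16) → (59,32)
step 6: (59,32) + (+64,+32) → (123,64)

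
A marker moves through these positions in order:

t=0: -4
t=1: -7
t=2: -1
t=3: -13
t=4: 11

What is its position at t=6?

59

Consecutive displacements -3, +6, -12, +24 scale by a factor of -2 each step.
step 5: 11 − 48 → -37
step 6: -37 + 96 → 59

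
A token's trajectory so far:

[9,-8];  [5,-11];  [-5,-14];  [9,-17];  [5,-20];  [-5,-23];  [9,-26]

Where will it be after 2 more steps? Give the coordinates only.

The first coordinate repeats the cycle [9, 5, -5] with period 3; step 8 mod 3 = 2, giving -5.
The second coordinate changes by -3 each step, so at step 8 it is -8 + 8·(-3) = -32.

[-5,-32]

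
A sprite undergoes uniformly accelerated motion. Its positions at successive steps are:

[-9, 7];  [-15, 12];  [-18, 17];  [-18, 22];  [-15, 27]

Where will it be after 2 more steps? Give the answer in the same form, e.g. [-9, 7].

[0, 37]

First differences are [-6, +5], [-3, +5], [+0, +5], [+3, +5]; their common second difference is [+3, +0] (constant acceleration).
step 5: [-15, 27] + [+6, +5] → [-9, 32]
step 6: [-9, 32] + [+9, +5] → [0, 37]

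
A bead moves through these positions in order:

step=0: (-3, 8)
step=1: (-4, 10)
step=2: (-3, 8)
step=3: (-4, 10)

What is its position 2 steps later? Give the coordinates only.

Step-to-step displacements: (-1, +2), (+1, -2), (-1, +2); each is -1× the previous.
step 4: (-4, 10) + (+1, -2) → (-3, 8)
step 5: (-3, 8) + (-1, +2) → (-4, 10)

(-4, 10)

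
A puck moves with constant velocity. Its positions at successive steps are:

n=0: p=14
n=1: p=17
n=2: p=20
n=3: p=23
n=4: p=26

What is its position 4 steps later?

p=38

The position changes by +3 every step.
step 5: 26 + 3 → p=29
step 6: 29 + 3 → p=32
step 7: 32 + 3 → p=35
step 8: 35 + 3 → p=38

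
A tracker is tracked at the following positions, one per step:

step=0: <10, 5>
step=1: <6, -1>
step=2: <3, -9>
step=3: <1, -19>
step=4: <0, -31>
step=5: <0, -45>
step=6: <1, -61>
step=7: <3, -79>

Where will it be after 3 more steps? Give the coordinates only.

<15, -145>

Successive displacements: <-4, -6>, <-3, -8>, <-2, -10>, <-1, -12>, <+0, -14>, <+1, -16>, <+2, -18> — each changes by <+1, -2>.
step 8: <3, -79> + <+3, -20> → <6, -99>
step 9: <6, -99> + <+4, -22> → <10, -121>
step 10: <10, -121> + <+5, -24> → <15, -145>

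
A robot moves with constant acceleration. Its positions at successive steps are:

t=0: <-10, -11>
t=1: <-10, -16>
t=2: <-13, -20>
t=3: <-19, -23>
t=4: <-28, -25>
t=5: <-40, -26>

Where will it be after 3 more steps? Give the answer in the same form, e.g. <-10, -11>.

<-94, -23>

Successive displacements: <+0, -5>, <-3, -4>, <-6, -3>, <-9, -2>, <-12, -1> — each changes by <-3, +1>.
step 6: <-40, -26> + <-15, +0> → <-55, -26>
step 7: <-55, -26> + <-18, +1> → <-73, -25>
step 8: <-73, -25> + <-21, +2> → <-94, -23>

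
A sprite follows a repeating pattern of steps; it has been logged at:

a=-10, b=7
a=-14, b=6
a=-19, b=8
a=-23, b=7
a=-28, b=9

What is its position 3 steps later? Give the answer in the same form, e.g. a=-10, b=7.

The moves between consecutive positions are (-4,-1), (-5,+2), (-4,-1), (-5,+2); they repeat the 2-cycle [(-4,-1), (-5,+2)].
step 5: apply (-4,-1) → a=-32, b=8
step 6: apply (-5,+2) → a=-37, b=10
step 7: apply (-4,-1) → a=-41, b=9

a=-41, b=9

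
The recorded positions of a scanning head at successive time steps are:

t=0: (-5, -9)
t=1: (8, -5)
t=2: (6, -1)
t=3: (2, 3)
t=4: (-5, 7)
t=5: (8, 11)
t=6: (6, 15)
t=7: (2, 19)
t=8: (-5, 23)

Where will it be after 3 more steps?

(2, 35)

First: cycles through -5, 8, 6, 2 every 4 steps. Step 11 lands at position 3 of the cycle → 2.
Second: linear, +4 per step → 35 at step 11.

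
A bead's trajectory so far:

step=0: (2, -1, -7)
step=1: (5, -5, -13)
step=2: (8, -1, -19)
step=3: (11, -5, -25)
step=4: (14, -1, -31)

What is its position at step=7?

The first coordinate changes by +3 each step, so at step 7 it is 2 + 7·(3) = 23.
The second coordinate repeats the cycle [-1, -5] with period 2; step 7 mod 2 = 1, giving -5.
The third coordinate changes by -6 each step, so at step 7 it is -7 + 7·(-6) = -49.

(23, -5, -49)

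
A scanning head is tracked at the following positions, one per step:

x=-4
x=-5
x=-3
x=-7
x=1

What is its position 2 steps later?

x=17

The jumps are -1, +2, -4, +8 — a geometric progression with ratio -2.
step 5: 1 − 16 → x=-15
step 6: -15 + 32 → x=17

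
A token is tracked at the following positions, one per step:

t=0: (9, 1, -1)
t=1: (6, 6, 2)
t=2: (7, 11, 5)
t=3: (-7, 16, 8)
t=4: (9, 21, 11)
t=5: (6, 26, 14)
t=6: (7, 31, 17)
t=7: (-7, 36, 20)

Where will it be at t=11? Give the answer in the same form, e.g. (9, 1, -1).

First: cycles through 9, 6, 7, -7 every 4 steps. Step 11 lands at position 3 of the cycle → -7.
Second: linear, +5 per step → 56 at step 11.
Third: linear, +3 per step → 32 at step 11.

(-7, 56, 32)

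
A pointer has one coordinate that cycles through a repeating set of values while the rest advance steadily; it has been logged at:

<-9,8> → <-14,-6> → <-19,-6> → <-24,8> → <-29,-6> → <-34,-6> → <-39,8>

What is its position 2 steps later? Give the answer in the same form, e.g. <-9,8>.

<-49,-6>

First: linear, -5 per step → -49 at step 8.
Second: cycles through 8, -6, -6 every 3 steps. Step 8 lands at position 2 of the cycle → -6.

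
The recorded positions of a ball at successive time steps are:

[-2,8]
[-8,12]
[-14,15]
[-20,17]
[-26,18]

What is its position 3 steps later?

First differences are [-6,+4], [-6,+3], [-6,+2], [-6,+1]; their common second difference is [+0,-1] (constant acceleration).
step 5: [-26,18] + [-6,+0] → [-32,18]
step 6: [-32,18] + [-6,-1] → [-38,17]
step 7: [-38,17] + [-6,-2] → [-44,15]

[-44,15]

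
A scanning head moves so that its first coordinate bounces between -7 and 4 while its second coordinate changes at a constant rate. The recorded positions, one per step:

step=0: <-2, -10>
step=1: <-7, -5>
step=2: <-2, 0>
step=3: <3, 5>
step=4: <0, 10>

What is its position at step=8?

<2, 30>

The first coordinate travels 5 per step and bounces off the walls at -7 and 4.
  step 5: 0 → -5
  step 6: -5 → -4
  step 7: -4 → 1
  step 8: 1 → 2
The second coordinate changes by +5 each step: at step 8 it is 30.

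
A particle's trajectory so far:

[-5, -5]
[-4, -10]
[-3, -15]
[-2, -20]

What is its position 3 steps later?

[1, -35]

Constant displacement of [+1, -5] per step.
step 4: [-2, -20] + [+1, -5] → [-1, -25]
step 5: [-1, -25] + [+1, -5] → [0, -30]
step 6: [0, -30] + [+1, -5] → [1, -35]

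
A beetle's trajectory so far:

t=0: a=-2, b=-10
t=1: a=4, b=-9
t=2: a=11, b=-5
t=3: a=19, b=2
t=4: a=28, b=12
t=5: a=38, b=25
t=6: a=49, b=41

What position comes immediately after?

a=61, b=60

Successive displacements: (+6, +1), (+7, +4), (+8, +7), (+9, +10), (+10, +13), (+11, +16) — each changes by (+1, +3).
step 7: a=49, b=41 + (+12, +19) → a=61, b=60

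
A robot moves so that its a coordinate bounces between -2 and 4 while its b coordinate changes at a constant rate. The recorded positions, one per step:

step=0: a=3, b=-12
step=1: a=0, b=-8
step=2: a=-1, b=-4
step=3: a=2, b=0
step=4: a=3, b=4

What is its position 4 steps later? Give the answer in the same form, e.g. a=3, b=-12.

The a coordinate reflects between -2 and 4, moving 3 per step.
  step 5: 3 → 0
  step 6: 0 → -1
  step 7: -1 → 2
  step 8: 2 → 3
The b coordinate changes by +4 each step: at step 8 it is 20.

a=3, b=20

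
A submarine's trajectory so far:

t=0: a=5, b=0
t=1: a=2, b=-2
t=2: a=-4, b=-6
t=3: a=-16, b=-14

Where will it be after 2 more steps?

a=-88, b=-62

Consecutive displacements (-3,-2), (-6,-4), (-12,-8) scale by a factor of 2 each step.
step 4: a=-16, b=-14 + (-24,-16) → a=-40, b=-30
step 5: a=-40, b=-30 + (-48,-32) → a=-88, b=-62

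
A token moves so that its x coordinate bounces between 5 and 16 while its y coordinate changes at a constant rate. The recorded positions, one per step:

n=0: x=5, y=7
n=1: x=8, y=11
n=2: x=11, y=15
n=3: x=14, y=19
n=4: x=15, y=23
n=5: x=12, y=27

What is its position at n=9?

x=10, y=43

The x coordinate travels 3 per step and bounces off the walls at 5 and 16.
  step 6: 12 → 9
  step 7: 9 → 6
  step 8: 6 → 7
  step 9: 7 → 10
The y coordinate changes by +4 each step: at step 9 it is 43.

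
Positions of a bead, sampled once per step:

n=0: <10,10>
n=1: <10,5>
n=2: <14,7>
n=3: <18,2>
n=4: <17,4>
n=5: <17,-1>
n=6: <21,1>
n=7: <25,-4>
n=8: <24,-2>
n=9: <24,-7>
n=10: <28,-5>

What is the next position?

<32,-10>

Step-to-step displacements: <+0,-5>, <+4,+2>, <+4,-5>, <-1,+2>, <+0,-5>, <+4,+2>, <+4,-5>, <-1,+2>, <+0,-5>, <+4,+2> — a repeating cycle of length 4.
step 11: apply <+4,-5> → <32,-10>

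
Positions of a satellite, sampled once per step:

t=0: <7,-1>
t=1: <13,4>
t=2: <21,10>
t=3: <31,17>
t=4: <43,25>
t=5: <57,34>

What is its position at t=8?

Successive displacements: <+6,+5>, <+8,+6>, <+10,+7>, <+12,+8>, <+14,+9> — each changes by <+2,+1>.
step 6: <57,34> + <+16,+10> → <73,44>
step 7: <73,44> + <+18,+11> → <91,55>
step 8: <91,55> + <+20,+12> → <111,67>

<111,67>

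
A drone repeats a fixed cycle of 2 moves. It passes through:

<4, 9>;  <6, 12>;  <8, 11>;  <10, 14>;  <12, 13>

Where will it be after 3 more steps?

Step-to-step displacements: <+2, +3>, <+2, -1>, <+2, +3>, <+2, -1> — a repeating cycle of length 2.
step 5: apply <+2, +3> → <14, 16>
step 6: apply <+2, -1> → <16, 15>
step 7: apply <+2, +3> → <18, 18>

<18, 18>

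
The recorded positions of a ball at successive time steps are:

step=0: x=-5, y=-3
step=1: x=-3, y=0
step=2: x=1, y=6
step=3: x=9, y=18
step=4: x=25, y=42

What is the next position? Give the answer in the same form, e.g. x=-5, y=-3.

x=57, y=90

Step-to-step displacements: (+2, +3), (+4, +6), (+8, +12), (+16, +24); each is 2× the previous.
step 5: x=25, y=42 + (+32, +48) → x=57, y=90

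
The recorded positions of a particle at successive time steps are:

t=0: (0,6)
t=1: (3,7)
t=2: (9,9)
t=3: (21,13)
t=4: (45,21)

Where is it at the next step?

(93,37)

Consecutive displacements (+3,+1), (+6,+2), (+12,+4), (+24,+8) scale by a factor of 2 each step.
step 5: (45,21) + (+48,+16) → (93,37)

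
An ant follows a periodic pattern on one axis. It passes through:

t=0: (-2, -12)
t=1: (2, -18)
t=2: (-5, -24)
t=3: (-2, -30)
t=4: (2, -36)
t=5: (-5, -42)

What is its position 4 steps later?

(-2, -66)

The first coordinate repeats the cycle [-2, 2, -5] with period 3; step 9 mod 3 = 0, giving -2.
The second coordinate changes by -6 each step, so at step 9 it is -12 + 9·(-6) = -66.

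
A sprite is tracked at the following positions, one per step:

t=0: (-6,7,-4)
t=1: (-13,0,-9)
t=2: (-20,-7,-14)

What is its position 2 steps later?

(-34,-21,-24)

The position changes by (-7,-7,-5) every step.
step 3: (-20,-7,-14) + (-7,-7,-5) → (-27,-14,-19)
step 4: (-27,-14,-19) + (-7,-7,-5) → (-34,-21,-24)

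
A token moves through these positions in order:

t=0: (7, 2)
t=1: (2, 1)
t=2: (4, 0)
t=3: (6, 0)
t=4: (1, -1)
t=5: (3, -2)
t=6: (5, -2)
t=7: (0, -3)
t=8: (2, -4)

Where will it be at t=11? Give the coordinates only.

(1, -6)

Step-to-step displacements: (-5, -1), (+2, -1), (+2, +0), (-5, -1), (+2, -1), (+2, +0), (-5, -1), (+2, -1) — a repeating cycle of length 3.
step 9: apply (+2, +0) → (4, -4)
step 10: apply (-5, -1) → (-1, -5)
step 11: apply (+2, -1) → (1, -6)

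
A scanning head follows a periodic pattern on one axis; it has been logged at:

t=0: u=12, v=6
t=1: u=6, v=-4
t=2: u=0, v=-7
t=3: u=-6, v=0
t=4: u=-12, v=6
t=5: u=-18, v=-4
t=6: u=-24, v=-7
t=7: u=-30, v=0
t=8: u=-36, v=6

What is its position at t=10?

u=-48, v=-7

The u coordinate changes by -6 each step, so at step 10 it is 12 + 10·(-6) = -48.
The v coordinate repeats the cycle [6, -4, -7, 0] with period 4; step 10 mod 4 = 2, giving -7.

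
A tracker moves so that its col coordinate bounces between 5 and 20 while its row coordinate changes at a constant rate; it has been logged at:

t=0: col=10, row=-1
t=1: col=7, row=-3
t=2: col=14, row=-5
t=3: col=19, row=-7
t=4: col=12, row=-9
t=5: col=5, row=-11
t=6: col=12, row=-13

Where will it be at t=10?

col=10, row=-21

The col coordinate reflects between 5 and 20, moving 7 per step.
  step 7: 12 → 19
  step 8: 19 → 14
  step 9: 14 → 7
  step 10: 7 → 10
The row coordinate changes by -2 each step: at step 10 it is -21.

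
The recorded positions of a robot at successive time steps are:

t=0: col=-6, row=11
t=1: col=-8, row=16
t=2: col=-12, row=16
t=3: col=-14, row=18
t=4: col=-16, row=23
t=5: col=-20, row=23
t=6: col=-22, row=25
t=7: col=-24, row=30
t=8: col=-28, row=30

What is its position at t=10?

Step-to-step displacements: (-2,+5), (-4,+0), (-2,+2), (-2,+5), (-4,+0), (-2,+2), (-2,+5), (-4,+0) — a repeating cycle of length 3.
step 9: apply (-2,+2) → col=-30, row=32
step 10: apply (-2,+5) → col=-32, row=37

col=-32, row=37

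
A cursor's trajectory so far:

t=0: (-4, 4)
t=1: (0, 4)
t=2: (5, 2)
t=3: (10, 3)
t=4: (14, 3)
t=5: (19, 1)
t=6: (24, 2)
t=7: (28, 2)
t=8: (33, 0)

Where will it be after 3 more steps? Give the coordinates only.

Step-to-step displacements: (+4, +0), (+5, -2), (+5, +1), (+4, +0), (+5, -2), (+5, +1), (+4, +0), (+5, -2) — a repeating cycle of length 3.
step 9: apply (+5, +1) → (38, 1)
step 10: apply (+4, +0) → (42, 1)
step 11: apply (+5, -2) → (47, -1)

(47, -1)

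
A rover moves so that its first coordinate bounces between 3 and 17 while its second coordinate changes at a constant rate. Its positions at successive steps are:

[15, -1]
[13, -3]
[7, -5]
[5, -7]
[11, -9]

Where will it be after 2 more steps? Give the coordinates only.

The first coordinate reflects between 3 and 17, moving 6 per step.
  step 5: 11 → 17
  step 6: 17 → 11
The second coordinate changes by -2 each step: at step 6 it is -13.

[11, -13]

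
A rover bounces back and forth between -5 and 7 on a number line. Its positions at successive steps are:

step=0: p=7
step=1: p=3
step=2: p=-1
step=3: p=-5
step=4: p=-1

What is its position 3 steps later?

p=3

The value reflects between -5 and 7, moving 4 per step.
  step 5: -1 → 3
  step 6: 3 → 7
  step 7: 7 → 3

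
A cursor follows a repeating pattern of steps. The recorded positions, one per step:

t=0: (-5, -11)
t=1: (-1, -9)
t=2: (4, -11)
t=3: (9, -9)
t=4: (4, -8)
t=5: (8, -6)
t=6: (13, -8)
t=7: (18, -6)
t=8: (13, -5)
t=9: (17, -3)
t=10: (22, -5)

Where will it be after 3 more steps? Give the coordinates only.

Differencing gives (+4, +2), (+5, -2), (+5, +2), (-5, +1), (+4, +2), (+5, -2), (+5, +2), (-5, +1), (+4, +2), (+5, -2). This is the pattern (+4, +2), (+5, -2), (+5, +2), (-5, +1) repeated.
step 11: apply (+5, +2) → (27, -3)
step 12: apply (-5, +1) → (22, -2)
step 13: apply (+4, +2) → (26, 0)

(26, 0)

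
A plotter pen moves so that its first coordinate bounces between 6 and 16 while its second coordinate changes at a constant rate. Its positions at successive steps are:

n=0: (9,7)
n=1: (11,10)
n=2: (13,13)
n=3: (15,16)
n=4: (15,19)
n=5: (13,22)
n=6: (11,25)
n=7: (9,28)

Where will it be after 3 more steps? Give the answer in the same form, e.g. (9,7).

The first coordinate travels 2 per step and bounces off the walls at 6 and 16.
  step 8: 9 → 7
  step 9: 7 → 7
  step 10: 7 → 9
The second coordinate changes by +3 each step: at step 10 it is 37.

(9,37)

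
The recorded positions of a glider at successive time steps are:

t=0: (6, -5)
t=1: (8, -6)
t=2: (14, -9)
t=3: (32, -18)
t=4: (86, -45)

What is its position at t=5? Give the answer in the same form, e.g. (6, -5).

(248, -126)

Step-to-step displacements: (+2, -1), (+6, -3), (+18, -9), (+54, -27); each is 3× the previous.
step 5: (86, -45) + (+162, -81) → (248, -126)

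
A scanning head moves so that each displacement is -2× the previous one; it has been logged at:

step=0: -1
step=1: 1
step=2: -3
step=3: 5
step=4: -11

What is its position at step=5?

21

The jumps are +2, -4, +8, -16 — a geometric progression with ratio -2.
step 5: -11 + 32 → 21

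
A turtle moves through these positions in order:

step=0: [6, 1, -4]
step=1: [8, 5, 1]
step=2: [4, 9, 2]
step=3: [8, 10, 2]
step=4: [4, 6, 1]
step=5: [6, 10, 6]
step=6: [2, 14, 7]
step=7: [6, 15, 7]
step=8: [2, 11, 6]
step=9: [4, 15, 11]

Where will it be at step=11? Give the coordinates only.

[4, 20, 12]

The moves between consecutive positions are [+2, +4, +5], [-4, +4, +1], [+4, +1, +0], [-4, -4, -1], [+2, +4, +5], [-4, +4, +1], [+4, +1, +0], [-4, -4, -1], [+2, +4, +5]; they repeat the 4-cycle [[+2, +4, +5], [-4, +4, +1], [+4, +1, +0], [-4, -4, -1]].
step 10: apply [-4, +4, +1] → [0, 19, 12]
step 11: apply [+4, +1, +0] → [4, 20, 12]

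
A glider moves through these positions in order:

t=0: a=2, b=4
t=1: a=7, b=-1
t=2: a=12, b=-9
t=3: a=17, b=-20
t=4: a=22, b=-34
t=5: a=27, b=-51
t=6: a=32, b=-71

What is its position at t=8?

a=42, b=-120

Successive displacements: (+5,-5), (+5,-8), (+5,-11), (+5,-14), (+5,-17), (+5,-20) — each changes by (+0,-3).
step 7: a=32, b=-71 + (+5,-23) → a=37, b=-94
step 8: a=37, b=-94 + (+5,-26) → a=42, b=-120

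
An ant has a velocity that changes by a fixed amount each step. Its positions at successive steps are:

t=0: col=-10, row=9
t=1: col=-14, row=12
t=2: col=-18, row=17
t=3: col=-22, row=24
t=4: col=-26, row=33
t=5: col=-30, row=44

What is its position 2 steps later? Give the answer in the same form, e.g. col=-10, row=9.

col=-38, row=72

Taking differences between consecutive positions: (-4,+3), (-4,+5), (-4,+7), (-4,+9), (-4,+11). These grow by (+0,+2) each step.
step 6: col=-30, row=44 + (-4,+13) → col=-34, row=57
step 7: col=-34, row=57 + (-4,+15) → col=-38, row=72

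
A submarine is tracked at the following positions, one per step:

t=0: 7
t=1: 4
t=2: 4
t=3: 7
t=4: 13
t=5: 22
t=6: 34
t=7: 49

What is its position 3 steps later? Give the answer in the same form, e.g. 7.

112

First differences are -3, +0, +3, +6, +9, +12, +15; their common second difference is +3 (constant acceleration).
step 8: 49 + 18 → 67
step 9: 67 + 21 → 88
step 10: 88 + 24 → 112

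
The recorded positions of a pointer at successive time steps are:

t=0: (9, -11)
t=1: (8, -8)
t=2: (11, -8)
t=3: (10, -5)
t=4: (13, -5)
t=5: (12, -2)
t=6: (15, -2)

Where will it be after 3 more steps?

Step-to-step displacements: (-1, +3), (+3, +0), (-1, +3), (+3, +0), (-1, +3), (+3, +0) — a repeating cycle of length 2.
step 7: apply (-1, +3) → (14, 1)
step 8: apply (+3, +0) → (17, 1)
step 9: apply (-1, +3) → (16, 4)

(16, 4)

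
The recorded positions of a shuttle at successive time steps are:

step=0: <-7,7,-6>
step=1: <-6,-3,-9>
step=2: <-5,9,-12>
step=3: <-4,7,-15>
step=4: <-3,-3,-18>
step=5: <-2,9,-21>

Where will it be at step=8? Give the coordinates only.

First: linear, +1 per step → 1 at step 8.
Second: cycles through 7, -3, 9 every 3 steps. Step 8 lands at position 2 of the cycle → 9.
Third: linear, -3 per step → -30 at step 8.

<1,9,-30>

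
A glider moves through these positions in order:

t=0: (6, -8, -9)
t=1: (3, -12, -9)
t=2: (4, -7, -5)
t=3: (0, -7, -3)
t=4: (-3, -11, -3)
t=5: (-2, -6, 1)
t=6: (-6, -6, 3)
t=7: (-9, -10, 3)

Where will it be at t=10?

Differencing gives (-3, -4, +0), (+1, +5, +4), (-4, +0, +2), (-3, -4, +0), (+1, +5, +4), (-4, +0, +2), (-3, -4, +0). This is the pattern (-3, -4, +0), (+1, +5, +4), (-4, +0, +2) repeated.
step 8: apply (+1, +5, +4) → (-8, -5, 7)
step 9: apply (-4, +0, +2) → (-12, -5, 9)
step 10: apply (-3, -4, +0) → (-15, -9, 9)

(-15, -9, 9)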